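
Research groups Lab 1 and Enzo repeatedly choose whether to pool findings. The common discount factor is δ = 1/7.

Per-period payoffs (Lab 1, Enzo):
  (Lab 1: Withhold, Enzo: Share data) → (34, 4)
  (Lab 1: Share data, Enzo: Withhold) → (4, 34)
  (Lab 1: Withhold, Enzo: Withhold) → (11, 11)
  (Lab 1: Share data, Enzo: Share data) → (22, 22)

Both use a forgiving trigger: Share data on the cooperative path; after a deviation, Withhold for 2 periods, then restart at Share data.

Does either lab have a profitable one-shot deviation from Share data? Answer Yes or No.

A one-shot deviation gives 34 now, then 11 for 2 periods, then back to 22.
Gain from deviating: (34−22) today; loss: (22−11) in each of the next 2 periods.
No-deviation condition: (22−11)(δ+…+δ^2) ≥ 34−22, i.e. δ+…+δ^2 ≥ 12/11.
At δ = 1/7: δ+…+δ^2 = 0.1633 < 1.0909.
So cooperation is not sustainable.

Yes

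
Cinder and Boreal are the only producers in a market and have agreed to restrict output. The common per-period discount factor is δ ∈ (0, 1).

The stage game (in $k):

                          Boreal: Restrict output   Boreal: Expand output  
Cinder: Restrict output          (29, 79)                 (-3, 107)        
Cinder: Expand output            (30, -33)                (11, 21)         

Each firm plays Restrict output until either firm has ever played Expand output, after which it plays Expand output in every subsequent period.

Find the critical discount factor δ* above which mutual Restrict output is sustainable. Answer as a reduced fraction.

14/43

Cinder: cooperation gives 29 each period; deviation gives 30 once then 11 forever.
  29/(1−δ) ≥ 30 + 11δ/(1−δ) ⇒ δ ≥ 1/19.
Boreal: cooperation gives 79 each period; deviation gives 107 once then 21 forever.
  δ ≥ 28/86 = 14/43.
Both must hold, so the binding constraint is Boreal's: δ ≥ 14/43.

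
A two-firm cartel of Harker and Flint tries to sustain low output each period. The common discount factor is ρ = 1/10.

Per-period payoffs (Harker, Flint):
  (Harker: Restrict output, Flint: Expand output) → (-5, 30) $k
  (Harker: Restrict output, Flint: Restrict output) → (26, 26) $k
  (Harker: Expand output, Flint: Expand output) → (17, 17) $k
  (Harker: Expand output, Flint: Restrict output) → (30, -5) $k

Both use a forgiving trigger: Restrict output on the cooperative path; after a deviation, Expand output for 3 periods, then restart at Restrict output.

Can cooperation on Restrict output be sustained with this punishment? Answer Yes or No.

No

IC: ρ+…+ρ^3 ≥ (30−26)/(26−17) = 4/9.
At ρ = 1/10: partial sum = 0.1110 < 0.4444. Cooperation not sustainable.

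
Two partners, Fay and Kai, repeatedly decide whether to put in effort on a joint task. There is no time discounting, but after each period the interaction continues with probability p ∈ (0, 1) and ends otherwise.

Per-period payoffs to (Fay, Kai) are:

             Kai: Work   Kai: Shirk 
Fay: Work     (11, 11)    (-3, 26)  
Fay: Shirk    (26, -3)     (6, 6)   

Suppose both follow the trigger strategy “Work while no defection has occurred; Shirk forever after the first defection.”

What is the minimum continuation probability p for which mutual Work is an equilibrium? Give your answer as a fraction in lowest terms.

Expected cooperation value is 11 + p·11 + p²·11 + … = 11/(1−p); deviation gives 26 + p·6/(1−p).
11 ≥ 26(1−p) + 6p ⇒ 20p ≥ 15 ⇒ p ≥ 15/20 = 3/4.

3/4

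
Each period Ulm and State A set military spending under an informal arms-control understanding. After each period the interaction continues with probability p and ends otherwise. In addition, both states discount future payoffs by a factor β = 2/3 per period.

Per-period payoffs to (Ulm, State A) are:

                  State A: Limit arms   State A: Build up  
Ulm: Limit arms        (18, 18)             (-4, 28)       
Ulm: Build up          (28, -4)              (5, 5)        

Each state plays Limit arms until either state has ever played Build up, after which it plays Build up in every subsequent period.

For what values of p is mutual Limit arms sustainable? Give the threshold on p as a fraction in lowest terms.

15/23

With continuation probability p and discount β, the effective per-period discount factor is βp.
Grim-trigger IC: βp ≥ (28−18)/(28−5) = 10/23.
So p ≥ (10/23)/(2/3) = 15/23.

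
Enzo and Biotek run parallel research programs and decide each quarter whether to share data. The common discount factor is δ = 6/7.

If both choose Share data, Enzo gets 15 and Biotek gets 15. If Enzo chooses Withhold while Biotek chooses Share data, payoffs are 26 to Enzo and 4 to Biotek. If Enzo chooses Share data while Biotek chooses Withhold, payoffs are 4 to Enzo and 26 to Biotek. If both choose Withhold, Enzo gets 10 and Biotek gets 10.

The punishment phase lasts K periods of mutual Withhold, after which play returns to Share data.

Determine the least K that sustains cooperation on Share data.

3

Need Σ_{k=1}^{K} δ^k ≥ (26−15)/(15−10) = 2.2000 at δ = 6/7.
At K = 2 the sum is 1.5918 < 2.2000; at K = 3 it is 2.2216 ≥ 2.2000.
So the minimum punishment length is K = 3.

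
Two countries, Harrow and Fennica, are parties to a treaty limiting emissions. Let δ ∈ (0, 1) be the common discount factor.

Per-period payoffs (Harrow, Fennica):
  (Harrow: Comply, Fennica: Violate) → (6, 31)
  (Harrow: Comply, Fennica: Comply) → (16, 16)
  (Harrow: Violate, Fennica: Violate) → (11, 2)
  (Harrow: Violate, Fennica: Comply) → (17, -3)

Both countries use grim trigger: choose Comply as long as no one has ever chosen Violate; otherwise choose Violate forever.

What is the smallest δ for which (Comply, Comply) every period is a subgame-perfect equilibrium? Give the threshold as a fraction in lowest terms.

15/29

Harrow's threshold: (17−16)/(17−11) = 1/6.
Fennica's threshold: (31−16)/(31−2) = 15/29.
1/6 < 15/29, so Fennica binds and δ* = 15/29.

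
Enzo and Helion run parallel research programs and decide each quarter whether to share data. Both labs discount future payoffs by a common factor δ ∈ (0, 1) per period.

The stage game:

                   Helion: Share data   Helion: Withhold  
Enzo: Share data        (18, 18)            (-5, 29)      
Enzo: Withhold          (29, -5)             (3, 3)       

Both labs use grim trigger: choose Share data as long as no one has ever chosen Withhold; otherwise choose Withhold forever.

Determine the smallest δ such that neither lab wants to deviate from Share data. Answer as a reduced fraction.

18/(1−δ) ≥ 29 + 3δ/(1−δ)
18 ≥ 29 − 26δ
δ ≥ 11/26.

11/26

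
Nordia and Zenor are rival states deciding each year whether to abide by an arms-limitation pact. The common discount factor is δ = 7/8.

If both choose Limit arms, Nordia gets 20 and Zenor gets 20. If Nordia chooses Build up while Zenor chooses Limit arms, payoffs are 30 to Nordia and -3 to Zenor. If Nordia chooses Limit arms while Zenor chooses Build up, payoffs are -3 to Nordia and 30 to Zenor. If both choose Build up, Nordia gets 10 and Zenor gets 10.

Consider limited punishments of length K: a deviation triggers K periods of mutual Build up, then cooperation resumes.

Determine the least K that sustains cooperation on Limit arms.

IC: δ(1−δ^K)/(1−δ) ≥ (30−20)/(20−10) = 1.
With δ = 7/8: need 1 − δ^K ≥ 1·(1−7/8)/(7/8), i.e. δ^K ≤ 0.8571.
Since (7/8)^1 = 0.8750 and (7/8)^2 = 0.7656, the smallest such K is 2.

2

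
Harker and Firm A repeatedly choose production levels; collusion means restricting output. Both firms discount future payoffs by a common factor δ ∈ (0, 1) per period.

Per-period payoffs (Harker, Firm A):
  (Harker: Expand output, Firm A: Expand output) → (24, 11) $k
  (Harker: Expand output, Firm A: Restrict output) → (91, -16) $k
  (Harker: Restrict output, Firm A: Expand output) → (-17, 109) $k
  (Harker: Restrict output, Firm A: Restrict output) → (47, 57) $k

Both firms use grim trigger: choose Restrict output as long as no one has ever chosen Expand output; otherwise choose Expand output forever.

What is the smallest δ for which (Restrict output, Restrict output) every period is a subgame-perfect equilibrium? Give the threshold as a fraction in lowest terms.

Harker: cooperation gives 47 each period; deviation gives 91 once then 24 forever.
  47/(1−δ) ≥ 91 + 24δ/(1−δ) ⇒ δ ≥ 44/67.
Firm A: cooperation gives 57 each period; deviation gives 109 once then 11 forever.
  δ ≥ 52/98 = 26/49.
Both must hold, so the binding constraint is Harker's: δ ≥ 44/67.

44/67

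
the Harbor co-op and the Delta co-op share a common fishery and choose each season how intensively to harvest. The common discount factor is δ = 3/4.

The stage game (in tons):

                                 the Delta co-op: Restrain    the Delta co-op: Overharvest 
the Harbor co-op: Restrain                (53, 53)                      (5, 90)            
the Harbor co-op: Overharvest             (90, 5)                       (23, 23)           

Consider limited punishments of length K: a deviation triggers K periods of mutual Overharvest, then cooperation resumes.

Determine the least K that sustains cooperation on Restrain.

No profitable deviation requires (53−23)(δ+…+δ^K) ≥ 90−53, i.e. δ+…+δ^K ≥ 37/30 ≈ 1.2333.
With δ = 3/4, the partial sums are K=1: 0.7500, K=2: 1.3125.
K = 2 is the first length at which the sum reaches 1.2333.

2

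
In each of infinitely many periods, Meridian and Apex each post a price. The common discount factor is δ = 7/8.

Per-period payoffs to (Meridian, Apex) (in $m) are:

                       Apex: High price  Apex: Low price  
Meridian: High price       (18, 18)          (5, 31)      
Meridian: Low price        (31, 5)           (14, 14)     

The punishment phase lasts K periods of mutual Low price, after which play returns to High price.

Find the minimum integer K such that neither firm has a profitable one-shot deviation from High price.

Need Σ_{k=1}^{K} δ^k ≥ (31−18)/(18−14) = 3.2500 at δ = 7/8.
At K = 4 the sum is 2.8967 < 3.2500; at K = 5 it is 3.4096 ≥ 3.2500.
So the minimum punishment length is K = 5.

5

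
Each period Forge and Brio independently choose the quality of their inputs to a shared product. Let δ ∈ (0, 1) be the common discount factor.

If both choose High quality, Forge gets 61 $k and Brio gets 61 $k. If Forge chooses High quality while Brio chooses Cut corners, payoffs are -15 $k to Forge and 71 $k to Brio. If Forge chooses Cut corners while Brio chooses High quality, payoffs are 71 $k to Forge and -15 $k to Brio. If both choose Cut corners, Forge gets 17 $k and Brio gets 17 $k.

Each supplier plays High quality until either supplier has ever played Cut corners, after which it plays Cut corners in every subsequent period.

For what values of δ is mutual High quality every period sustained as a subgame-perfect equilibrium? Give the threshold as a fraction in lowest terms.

5/27

61/(1−δ) ≥ 71 + 17δ/(1−δ)
61 ≥ 71 − 54δ
δ ≥ 10/54 = 5/27.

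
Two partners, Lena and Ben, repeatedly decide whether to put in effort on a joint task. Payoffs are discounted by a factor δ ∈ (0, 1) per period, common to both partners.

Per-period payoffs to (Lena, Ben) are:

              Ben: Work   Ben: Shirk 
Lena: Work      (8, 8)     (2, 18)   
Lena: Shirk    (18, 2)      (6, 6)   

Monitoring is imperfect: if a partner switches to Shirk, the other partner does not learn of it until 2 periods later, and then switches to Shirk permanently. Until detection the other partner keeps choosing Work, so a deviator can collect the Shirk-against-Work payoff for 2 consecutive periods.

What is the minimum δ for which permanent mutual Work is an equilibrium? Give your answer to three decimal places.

0.913

The best deviation is to choose Shirk for all 2 undetected periods, earning 18 each, then 6 forever once detected.
Deviation value: 18(1−δ^2)/(1−δ) + 6δ^2/(1−δ); cooperation value: 8/(1−δ).
IC: 8 ≥ 18(1−δ^2) + 6δ^2 = 18 − 12δ^2.
So δ^2 ≥ 10/12 = 5/6, giving δ ≥ (5/6)^(1/2) ≈ 0.913.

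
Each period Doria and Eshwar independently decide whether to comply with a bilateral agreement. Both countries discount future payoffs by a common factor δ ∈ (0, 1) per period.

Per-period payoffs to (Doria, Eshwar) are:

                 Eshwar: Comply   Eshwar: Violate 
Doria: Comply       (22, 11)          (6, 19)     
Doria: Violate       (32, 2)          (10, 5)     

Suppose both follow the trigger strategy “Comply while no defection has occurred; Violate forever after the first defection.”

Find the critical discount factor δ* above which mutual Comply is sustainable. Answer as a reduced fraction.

Doria's threshold: (32−22)/(32−10) = 5/11.
Eshwar's threshold: (19−11)/(19−5) = 4/7.
5/11 < 4/7, so Eshwar binds and δ* = 4/7.

4/7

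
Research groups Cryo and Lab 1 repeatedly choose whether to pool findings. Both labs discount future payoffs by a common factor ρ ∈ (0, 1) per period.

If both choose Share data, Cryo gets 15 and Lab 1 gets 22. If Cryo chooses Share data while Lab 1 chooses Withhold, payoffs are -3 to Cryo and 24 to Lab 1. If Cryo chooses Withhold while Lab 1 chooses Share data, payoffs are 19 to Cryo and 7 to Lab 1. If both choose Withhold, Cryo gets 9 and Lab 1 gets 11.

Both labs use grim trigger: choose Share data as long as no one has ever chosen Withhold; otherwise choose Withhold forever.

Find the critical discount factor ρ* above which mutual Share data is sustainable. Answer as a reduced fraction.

2/5

Cryo's threshold: (19−15)/(19−9) = 2/5.
Lab 1's threshold: (24−22)/(24−11) = 2/13.
2/5 > 2/13, so Cryo binds and ρ* = 2/5.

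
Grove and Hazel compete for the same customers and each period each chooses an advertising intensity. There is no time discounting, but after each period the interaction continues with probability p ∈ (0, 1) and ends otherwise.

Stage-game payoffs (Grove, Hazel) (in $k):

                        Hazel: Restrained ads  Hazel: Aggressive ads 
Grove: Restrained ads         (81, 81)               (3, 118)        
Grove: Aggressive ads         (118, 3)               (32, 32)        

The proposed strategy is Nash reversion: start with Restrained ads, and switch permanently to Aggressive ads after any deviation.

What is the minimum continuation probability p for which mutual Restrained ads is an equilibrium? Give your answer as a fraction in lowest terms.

With no time discounting, the continuation probability p plays the role of the discount factor.
Grim-trigger IC: 81/(1−p) ≥ 118 + 32p/(1−p) ⇒ p ≥ (118−81)/(118−32) = 37/86.

37/86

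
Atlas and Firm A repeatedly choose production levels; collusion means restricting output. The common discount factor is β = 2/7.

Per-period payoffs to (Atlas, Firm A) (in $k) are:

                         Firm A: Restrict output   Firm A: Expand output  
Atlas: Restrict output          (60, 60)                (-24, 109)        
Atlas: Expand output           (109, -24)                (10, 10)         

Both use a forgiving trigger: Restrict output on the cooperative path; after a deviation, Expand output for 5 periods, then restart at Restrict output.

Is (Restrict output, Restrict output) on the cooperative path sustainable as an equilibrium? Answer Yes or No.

A one-shot deviation gives 109 now, then 10 for 5 periods, then back to 60.
Gain from deviating: (109−60) today; loss: (60−10) in each of the next 5 periods.
No-deviation condition: (60−10)(β+…+β^5) ≥ 109−60, i.e. β+…+β^5 ≥ 49/50.
At β = 2/7: β+…+β^5 = 0.3992 < 0.9800.
So cooperation is not sustainable.

No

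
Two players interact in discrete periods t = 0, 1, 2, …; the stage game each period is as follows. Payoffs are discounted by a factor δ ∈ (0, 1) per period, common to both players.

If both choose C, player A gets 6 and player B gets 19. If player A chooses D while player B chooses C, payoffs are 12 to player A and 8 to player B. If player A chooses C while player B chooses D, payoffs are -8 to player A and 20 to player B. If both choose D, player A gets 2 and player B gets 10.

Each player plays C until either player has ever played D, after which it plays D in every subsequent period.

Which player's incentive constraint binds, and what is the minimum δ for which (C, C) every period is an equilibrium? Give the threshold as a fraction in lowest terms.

player A's threshold: (12−6)/(12−2) = 3/5.
player B's threshold: (20−19)/(20−10) = 1/10.
3/5 > 1/10, so player A binds and δ* = 3/5.

player A; δ ≥ 3/5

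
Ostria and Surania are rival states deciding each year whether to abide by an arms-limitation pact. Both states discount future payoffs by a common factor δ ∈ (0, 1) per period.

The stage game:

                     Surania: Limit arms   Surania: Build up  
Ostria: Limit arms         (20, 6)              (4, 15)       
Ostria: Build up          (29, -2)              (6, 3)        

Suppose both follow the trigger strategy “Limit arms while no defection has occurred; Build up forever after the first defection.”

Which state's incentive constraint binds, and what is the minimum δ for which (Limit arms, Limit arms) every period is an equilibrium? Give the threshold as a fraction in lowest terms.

Surania; δ ≥ 3/4

For Ostria: deviation gain 29−20 = 9, per-period punishment loss 20−6 = 14. IC gives δ ≥ 9/23.
For Surania: gain 9, loss 3 per period, so δ ≥ 9/12 = 3/4.
The tighter constraint is Surania's, so cooperation needs δ ≥ 3/4.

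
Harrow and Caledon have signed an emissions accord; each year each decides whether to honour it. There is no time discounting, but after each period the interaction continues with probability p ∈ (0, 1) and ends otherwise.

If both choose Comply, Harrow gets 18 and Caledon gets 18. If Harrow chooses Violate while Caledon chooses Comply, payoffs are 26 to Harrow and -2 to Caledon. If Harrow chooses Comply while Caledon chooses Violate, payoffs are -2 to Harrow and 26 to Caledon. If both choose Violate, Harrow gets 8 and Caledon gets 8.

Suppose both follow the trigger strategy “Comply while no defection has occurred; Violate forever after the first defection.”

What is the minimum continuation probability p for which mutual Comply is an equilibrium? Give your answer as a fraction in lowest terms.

4/9

Expected cooperation value is 18 + p·18 + p²·18 + … = 18/(1−p); deviation gives 26 + p·8/(1−p).
18 ≥ 26(1−p) + 8p ⇒ 18p ≥ 8 ⇒ p ≥ 8/18 = 4/9.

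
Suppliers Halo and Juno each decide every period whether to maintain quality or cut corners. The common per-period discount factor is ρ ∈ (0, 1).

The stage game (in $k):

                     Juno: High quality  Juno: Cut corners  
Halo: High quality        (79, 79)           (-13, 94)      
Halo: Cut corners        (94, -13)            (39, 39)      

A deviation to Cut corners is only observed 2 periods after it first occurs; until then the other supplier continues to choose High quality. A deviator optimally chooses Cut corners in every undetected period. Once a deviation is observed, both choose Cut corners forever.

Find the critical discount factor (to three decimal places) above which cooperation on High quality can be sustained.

A deviator earns 94 for 2 periods, then 39 forever; cooperating earns 79 forever. Multiplying the IC by (1−ρ):
79 ≥ 94(1−ρ^2) + 39ρ^2, so 55·ρ^2 ≥ 15 and ρ^2 ≥ 3/11.
ρ ≥ (3/11)^(1/2) ≈ 0.522.

0.522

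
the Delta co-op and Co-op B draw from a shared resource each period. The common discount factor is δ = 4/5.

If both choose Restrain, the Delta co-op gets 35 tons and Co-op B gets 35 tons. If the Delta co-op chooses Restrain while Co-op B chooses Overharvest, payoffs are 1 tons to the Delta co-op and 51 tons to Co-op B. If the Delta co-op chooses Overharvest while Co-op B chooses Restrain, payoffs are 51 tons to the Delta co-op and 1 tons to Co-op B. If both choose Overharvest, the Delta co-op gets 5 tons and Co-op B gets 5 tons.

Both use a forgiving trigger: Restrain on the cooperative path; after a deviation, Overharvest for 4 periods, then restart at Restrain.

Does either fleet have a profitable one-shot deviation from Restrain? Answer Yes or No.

No

Comparing payoff streams over the 5 periods until play realigns: cooperate → 35(1+δ+…+δ^4); deviate → 51 + 5(δ+…+δ^4).
Cooperation is sustained iff (35−5)(δ+…+δ^4) ≥ 51−35.
δ+…+δ^4 = 4/5·(1−(4/5)^4)/(1−4/5) = 2.3616, and (51−35)/(35−5) = 0.5333.
2.3616 ≥ 0.5333, so cooperation is sustainable.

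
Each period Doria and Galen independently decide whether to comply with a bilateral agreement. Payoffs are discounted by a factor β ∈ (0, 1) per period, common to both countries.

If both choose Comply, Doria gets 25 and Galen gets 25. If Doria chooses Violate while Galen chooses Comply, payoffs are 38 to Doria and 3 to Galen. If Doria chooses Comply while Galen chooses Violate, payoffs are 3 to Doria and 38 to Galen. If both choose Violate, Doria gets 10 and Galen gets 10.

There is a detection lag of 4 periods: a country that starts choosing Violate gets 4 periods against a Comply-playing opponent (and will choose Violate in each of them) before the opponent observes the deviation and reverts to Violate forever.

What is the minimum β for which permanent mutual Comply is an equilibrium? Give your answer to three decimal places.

A deviator earns 38 for 4 periods, then 10 forever; cooperating earns 25 forever. Multiplying the IC by (1−β):
25 ≥ 38(1−β^4) + 10β^4, so 28·β^4 ≥ 13 and β^4 ≥ 13/28.
β ≥ (13/28)^(1/4) ≈ 0.825.

0.825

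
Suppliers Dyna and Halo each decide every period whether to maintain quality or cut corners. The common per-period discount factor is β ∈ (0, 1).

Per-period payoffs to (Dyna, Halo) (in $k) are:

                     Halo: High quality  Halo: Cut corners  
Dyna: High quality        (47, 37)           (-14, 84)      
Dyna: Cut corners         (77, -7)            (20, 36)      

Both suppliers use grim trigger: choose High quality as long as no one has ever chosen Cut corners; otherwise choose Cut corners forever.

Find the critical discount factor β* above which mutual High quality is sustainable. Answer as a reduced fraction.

47/48

Dyna's threshold: (77−47)/(77−20) = 10/19.
Halo's threshold: (84−37)/(84−36) = 47/48.
10/19 < 47/48, so Halo binds and β* = 47/48.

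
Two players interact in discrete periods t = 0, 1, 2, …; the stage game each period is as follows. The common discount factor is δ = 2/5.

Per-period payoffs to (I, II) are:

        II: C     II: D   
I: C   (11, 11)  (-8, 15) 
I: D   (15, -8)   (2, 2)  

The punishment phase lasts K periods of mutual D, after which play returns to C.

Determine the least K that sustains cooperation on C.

No profitable deviation requires (11−2)(δ+…+δ^K) ≥ 15−11, i.e. δ+…+δ^K ≥ 4/9 ≈ 0.4444.
With δ = 2/5, the partial sums are K=1: 0.4000, K=2: 0.5600.
K = 2 is the first length at which the sum reaches 0.4444.

2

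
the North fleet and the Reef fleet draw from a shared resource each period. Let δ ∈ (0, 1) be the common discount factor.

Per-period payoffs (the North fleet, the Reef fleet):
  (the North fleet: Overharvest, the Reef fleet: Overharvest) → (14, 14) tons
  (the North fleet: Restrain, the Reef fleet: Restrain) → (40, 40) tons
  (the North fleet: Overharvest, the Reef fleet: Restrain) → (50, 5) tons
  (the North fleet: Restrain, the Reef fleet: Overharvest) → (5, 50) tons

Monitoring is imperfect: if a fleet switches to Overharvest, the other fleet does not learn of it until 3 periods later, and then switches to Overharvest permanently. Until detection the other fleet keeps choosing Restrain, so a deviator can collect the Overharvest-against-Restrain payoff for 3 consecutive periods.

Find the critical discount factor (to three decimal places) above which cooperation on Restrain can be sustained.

0.652

A deviator earns 50 for 3 periods, then 14 forever; cooperating earns 40 forever. Multiplying the IC by (1−δ):
40 ≥ 50(1−δ^3) + 14δ^3, so 36·δ^3 ≥ 10 and δ^3 ≥ 5/18.
δ ≥ (5/18)^(1/3) ≈ 0.652.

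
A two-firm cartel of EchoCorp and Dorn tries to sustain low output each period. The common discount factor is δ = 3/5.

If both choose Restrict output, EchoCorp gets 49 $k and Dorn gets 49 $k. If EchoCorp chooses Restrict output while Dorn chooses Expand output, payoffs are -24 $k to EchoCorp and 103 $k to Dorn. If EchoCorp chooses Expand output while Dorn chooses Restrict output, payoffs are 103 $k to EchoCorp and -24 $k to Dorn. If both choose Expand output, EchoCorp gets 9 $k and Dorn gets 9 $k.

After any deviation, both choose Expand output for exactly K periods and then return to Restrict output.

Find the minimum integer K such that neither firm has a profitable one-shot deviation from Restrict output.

5

Need Σ_{k=1}^{K} δ^k ≥ (103−49)/(49−9) = 1.3500 at δ = 3/5.
At K = 4 the sum is 1.3056 < 1.3500; at K = 5 it is 1.3834 ≥ 1.3500.
So the minimum punishment length is K = 5.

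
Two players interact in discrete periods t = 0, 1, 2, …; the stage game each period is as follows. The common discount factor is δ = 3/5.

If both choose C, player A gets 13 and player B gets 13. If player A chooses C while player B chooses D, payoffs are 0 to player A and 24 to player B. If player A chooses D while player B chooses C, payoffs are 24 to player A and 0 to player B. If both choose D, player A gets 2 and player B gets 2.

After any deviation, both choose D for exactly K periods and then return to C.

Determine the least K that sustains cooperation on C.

IC: δ(1−δ^K)/(1−δ) ≥ (24−13)/(13−2) = 1.
With δ = 3/5: need 1 − δ^K ≥ 1·(1−3/5)/(3/5), i.e. δ^K ≤ 0.3333.
Since (3/5)^2 = 0.3600 and (3/5)^3 = 0.2160, the smallest such K is 3.

3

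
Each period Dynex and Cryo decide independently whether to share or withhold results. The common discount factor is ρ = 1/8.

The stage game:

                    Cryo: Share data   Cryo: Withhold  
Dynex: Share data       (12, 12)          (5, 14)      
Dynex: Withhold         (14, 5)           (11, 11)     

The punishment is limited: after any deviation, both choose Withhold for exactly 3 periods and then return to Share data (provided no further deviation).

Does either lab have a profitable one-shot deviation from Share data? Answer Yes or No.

Yes

A one-shot deviation gives 14 now, then 11 for 3 periods, then back to 12.
Gain from deviating: (14−12) today; loss: (12−11) in each of the next 3 periods.
No-deviation condition: (12−11)(ρ+…+ρ^3) ≥ 14−12, i.e. ρ+…+ρ^3 ≥ 2.
At ρ = 1/8: ρ+…+ρ^3 = 0.1426 < 2.0000.
So cooperation is not sustainable.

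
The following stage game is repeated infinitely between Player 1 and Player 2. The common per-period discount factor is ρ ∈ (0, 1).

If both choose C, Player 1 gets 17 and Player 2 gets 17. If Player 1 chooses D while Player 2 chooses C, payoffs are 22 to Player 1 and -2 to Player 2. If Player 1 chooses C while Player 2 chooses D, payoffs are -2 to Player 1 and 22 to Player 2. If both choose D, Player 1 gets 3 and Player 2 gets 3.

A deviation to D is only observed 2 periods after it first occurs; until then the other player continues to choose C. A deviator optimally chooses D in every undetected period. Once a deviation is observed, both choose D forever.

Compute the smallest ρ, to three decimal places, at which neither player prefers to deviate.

A deviator earns 22 for 2 periods, then 3 forever; cooperating earns 17 forever. Multiplying the IC by (1−ρ):
17 ≥ 22(1−ρ^2) + 3ρ^2, so 19·ρ^2 ≥ 5 and ρ^2 ≥ 5/19.
ρ ≥ (5/19)^(1/2) ≈ 0.513.

0.513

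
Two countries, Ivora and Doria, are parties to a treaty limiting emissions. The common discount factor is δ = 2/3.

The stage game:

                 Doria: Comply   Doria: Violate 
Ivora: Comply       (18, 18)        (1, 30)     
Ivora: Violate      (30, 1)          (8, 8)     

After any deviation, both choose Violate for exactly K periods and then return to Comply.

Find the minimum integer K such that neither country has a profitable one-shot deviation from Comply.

3

IC: δ(1−δ^K)/(1−δ) ≥ (30−18)/(18−8) = 6/5.
With δ = 2/3: need 1 − δ^K ≥ 6/5·(1−2/3)/(2/3), i.e. δ^K ≤ 0.4000.
Since (2/3)^2 = 0.4444 and (2/3)^3 = 0.2963, the smallest such K is 3.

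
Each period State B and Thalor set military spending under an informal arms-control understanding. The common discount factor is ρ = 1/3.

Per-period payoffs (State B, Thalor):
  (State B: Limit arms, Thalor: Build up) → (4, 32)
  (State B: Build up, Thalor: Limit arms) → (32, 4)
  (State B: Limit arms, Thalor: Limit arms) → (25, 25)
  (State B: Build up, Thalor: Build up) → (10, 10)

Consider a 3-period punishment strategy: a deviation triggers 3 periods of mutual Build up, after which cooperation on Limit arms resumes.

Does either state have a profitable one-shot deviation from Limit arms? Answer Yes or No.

No

A one-shot deviation gives 32 now, then 10 for 3 periods, then back to 25.
Gain from deviating: (32−25) today; loss: (25−10) in each of the next 3 periods.
No-deviation condition: (25−10)(ρ+…+ρ^3) ≥ 32−25, i.e. ρ+…+ρ^3 ≥ 7/15.
At ρ = 1/3: ρ+…+ρ^3 = 0.4815 ≥ 0.4667.
So cooperation is sustainable.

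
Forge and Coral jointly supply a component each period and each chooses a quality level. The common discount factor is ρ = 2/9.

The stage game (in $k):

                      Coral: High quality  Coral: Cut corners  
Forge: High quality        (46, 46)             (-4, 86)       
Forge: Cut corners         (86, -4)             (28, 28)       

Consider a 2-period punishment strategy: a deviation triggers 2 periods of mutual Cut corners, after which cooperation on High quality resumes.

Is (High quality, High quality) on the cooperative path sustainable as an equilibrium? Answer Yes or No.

Comparing payoff streams over the 3 periods until play realigns: cooperate → 46(1+ρ+…+ρ^2); deviate → 86 + 28(ρ+…+ρ^2).
Cooperation is sustained iff (46−28)(ρ+…+ρ^2) ≥ 86−46.
ρ+…+ρ^2 = 2/9·(1−(2/9)^2)/(1−2/9) = 0.2716, and (86−46)/(46−28) = 2.2222.
0.2716 < 2.2222, so cooperation is not sustainable.

No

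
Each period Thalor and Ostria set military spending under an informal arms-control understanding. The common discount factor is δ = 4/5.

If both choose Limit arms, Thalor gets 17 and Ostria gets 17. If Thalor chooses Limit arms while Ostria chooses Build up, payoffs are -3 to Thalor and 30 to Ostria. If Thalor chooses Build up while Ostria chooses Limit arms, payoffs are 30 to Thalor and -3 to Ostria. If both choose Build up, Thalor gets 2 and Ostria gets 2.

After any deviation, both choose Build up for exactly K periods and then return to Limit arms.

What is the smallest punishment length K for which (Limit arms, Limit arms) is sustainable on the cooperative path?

Need Σ_{k=1}^{K} δ^k ≥ (30−17)/(17−2) = 0.8667 at δ = 4/5.
At K = 1 the sum is 0.8000 < 0.8667; at K = 2 it is 1.4400 ≥ 0.8667.
So the minimum punishment length is K = 2.

2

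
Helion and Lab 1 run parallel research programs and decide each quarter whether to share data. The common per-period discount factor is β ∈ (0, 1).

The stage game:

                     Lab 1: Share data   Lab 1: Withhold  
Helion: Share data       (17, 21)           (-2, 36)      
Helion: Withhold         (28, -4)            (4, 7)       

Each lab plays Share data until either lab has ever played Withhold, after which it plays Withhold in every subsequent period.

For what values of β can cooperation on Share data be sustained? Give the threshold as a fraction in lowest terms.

Helion: cooperation gives 17 each period; deviation gives 28 once then 4 forever.
  17/(1−β) ≥ 28 + 4β/(1−β) ⇒ β ≥ 11/24.
Lab 1: cooperation gives 21 each period; deviation gives 36 once then 7 forever.
  β ≥ 15/29.
Both must hold, so the binding constraint is Lab 1's: β ≥ 15/29.

15/29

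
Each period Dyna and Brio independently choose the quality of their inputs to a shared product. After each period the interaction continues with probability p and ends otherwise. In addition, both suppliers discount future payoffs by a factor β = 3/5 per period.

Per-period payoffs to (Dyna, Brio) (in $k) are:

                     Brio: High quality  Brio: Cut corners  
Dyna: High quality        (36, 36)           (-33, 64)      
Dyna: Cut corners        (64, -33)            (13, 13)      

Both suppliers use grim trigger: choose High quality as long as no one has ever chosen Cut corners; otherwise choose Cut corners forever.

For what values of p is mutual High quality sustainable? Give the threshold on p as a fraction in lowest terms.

140/153

With continuation probability p and discount β, the effective per-period discount factor is βp.
Grim-trigger IC: βp ≥ (64−36)/(64−13) = 28/51.
So p ≥ (28/51)/(3/5) = 140/153.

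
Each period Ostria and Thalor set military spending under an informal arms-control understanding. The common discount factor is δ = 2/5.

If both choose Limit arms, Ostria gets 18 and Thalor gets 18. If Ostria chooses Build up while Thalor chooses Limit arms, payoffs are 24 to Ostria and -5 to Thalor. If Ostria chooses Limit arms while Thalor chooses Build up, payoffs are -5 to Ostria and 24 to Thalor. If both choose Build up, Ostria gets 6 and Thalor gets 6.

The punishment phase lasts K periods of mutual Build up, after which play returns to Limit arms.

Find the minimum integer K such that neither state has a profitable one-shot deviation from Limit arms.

Need Σ_{k=1}^{K} δ^k ≥ (24−18)/(18−6) = 0.5000 at δ = 2/5.
At K = 1 the sum is 0.4000 < 0.5000; at K = 2 it is 0.5600 ≥ 0.5000.
So the minimum punishment length is K = 2.

2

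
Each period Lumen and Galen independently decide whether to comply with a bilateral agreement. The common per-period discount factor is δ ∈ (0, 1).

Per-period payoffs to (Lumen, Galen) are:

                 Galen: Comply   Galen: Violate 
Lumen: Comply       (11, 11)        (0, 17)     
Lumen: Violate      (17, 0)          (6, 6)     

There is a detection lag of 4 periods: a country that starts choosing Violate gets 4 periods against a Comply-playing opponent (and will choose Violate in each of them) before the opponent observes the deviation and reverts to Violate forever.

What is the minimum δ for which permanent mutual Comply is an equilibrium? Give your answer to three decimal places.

The best deviation is to choose Violate for all 4 undetected periods, earning 17 each, then 6 forever once detected.
Deviation value: 17(1−δ^4)/(1−δ) + 6δ^4/(1−δ); cooperation value: 11/(1−δ).
IC: 11 ≥ 17(1−δ^4) + 6δ^4 = 17 − 11δ^4.
So δ^4 ≥ 6/11, giving δ ≥ (6/11)^(1/4) ≈ 0.859.

0.859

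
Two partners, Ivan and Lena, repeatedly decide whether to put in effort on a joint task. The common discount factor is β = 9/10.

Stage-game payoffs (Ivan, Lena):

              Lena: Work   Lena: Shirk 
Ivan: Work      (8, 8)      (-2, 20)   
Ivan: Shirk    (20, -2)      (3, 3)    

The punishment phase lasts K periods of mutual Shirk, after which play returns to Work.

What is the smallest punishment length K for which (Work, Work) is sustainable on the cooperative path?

IC: β(1−β^K)/(1−β) ≥ (20−8)/(8−3) = 12/5.
With β = 9/10: need 1 − β^K ≥ 12/5·(1−9/10)/(9/10), i.e. β^K ≤ 0.7333.
Since (9/10)^2 = 0.8100 and (9/10)^3 = 0.7290, the smallest such K is 3.

3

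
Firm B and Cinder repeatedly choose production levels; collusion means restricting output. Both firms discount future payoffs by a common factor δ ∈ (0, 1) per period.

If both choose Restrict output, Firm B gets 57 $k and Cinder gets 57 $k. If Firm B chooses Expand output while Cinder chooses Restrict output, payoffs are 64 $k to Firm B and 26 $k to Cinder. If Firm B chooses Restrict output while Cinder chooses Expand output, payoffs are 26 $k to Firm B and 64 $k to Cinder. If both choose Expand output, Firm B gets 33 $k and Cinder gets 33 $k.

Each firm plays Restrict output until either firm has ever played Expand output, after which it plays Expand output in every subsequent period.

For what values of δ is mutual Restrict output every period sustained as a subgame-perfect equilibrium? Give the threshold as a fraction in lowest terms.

7/31

One-period gain from deviating is 64 − 57 = 7. The loss is 57 − 33 = 24 in every subsequent period, with present value 24·δ/(1−δ).
Deviation is unprofitable when 24·δ/(1−δ) ≥ 7, i.e. δ/(1−δ) ≥ 7/24.
Equivalently δ ≥ 7/(7+24) = 7/31.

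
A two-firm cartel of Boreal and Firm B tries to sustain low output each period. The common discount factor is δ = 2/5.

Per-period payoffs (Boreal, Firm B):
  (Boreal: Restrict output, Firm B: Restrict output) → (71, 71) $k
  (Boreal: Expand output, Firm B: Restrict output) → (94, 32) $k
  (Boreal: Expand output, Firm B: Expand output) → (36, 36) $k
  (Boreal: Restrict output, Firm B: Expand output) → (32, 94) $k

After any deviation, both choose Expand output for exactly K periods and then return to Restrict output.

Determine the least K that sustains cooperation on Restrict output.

5

No profitable deviation requires (71−36)(δ+…+δ^K) ≥ 94−71, i.e. δ+…+δ^K ≥ 23/35 ≈ 0.6571.
With δ = 2/5, the partial sums are K=1: 0.4000, K=2: 0.5600, K=3: 0.6240, K=4: 0.6496, K=5: 0.6598.
K = 5 is the first length at which the sum reaches 0.6571.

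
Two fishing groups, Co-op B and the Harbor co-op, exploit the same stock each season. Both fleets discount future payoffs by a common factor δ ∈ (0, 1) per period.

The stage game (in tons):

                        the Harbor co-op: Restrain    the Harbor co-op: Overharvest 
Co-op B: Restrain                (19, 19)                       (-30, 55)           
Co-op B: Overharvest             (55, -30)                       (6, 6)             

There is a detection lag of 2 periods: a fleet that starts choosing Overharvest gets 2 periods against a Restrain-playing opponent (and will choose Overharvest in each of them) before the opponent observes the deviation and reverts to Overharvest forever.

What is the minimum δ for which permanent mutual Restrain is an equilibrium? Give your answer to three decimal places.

The best deviation is to choose Overharvest for all 2 undetected periods, earning 55 each, then 6 forever once detected.
Deviation value: 55(1−δ^2)/(1−δ) + 6δ^2/(1−δ); cooperation value: 19/(1−δ).
IC: 19 ≥ 55(1−δ^2) + 6δ^2 = 55 − 49δ^2.
So δ^2 ≥ 36/49, giving δ ≥ (36/49)^(1/2) ≈ 0.857.

0.857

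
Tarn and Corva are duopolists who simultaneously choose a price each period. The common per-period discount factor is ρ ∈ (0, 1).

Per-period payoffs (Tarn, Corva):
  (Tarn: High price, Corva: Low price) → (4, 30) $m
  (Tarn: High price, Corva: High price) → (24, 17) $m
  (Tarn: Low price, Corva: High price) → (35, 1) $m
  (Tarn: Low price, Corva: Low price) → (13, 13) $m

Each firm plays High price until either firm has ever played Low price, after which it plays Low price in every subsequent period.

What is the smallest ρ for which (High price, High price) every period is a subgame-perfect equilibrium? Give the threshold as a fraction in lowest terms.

13/17

For Tarn: deviation gain 35−24 = 11, per-period punishment loss 24−13 = 11. IC gives ρ ≥ 11/22 = 1/2.
For Corva: gain 13, loss 4 per period, so ρ ≥ 13/17.
The tighter constraint is Corva's, so cooperation needs ρ ≥ 13/17.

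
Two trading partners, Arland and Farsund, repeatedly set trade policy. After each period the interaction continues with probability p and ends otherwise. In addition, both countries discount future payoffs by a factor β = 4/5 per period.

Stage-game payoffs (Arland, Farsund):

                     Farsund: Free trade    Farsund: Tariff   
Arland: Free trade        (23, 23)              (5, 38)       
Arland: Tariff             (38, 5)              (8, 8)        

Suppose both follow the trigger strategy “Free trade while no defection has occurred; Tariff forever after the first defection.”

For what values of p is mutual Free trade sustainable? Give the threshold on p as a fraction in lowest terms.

Expected continuation weight on next period's payoff is β·p = 4/5·p, which plays the role of the discount factor.
Cooperation requires 4/5·p ≥ (38−23)/(38−8) = 1/2, hence p ≥ 5/8.

5/8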